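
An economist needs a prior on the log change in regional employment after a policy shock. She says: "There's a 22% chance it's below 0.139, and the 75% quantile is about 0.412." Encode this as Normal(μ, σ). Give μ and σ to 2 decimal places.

μ = 0.28, σ = 0.19

The p-quantile of Normal(μ,σ) is μ + z_p·σ, with z_{0.22} = -0.7722 and z_{0.75} = 0.6745.
Eliminate σ: μ = (z₂·x₁ − z₁·x₂)/(z₂ − z₁) = (0.6745·0.139 − (-0.7722)·0.412)/1.447 = 0.28.
Then σ = (x₂ − x₁)/(z₂ − z₁) = (0.412 − 0.139)/1.447 = 0.19.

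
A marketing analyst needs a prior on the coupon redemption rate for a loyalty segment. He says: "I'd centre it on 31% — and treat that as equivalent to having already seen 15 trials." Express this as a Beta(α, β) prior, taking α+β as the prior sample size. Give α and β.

Under the effective-sample-size interpretation, Beta(α, β) has prior mean α/(α+β) and prior sample size α+β.
So α+β = 15 and α/(α+β) = 0.31, giving α = 0.31·15 = 4.65 and β = 15 − 4.65 = 10.35.

α = 4.65, β = 10.35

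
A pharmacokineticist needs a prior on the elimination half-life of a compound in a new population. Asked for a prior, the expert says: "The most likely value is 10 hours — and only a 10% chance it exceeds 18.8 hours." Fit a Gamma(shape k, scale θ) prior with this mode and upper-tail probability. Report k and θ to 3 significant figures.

k ≈ 5.79, θ ≈ 2.09

Gamma(k,θ) with k>1 has mode (k−1)θ, so θ = 10/(k−1).
Need P(X < 18.8) = 0.9 with θ tied to k this way. Start at k = 2, θ = 10: P(X<18.8) ≈ 0.561.
Too low — raise k to concentrate. Iterating converges to k ≈ 5.79.
Then θ = 10/(5.79−1) ≈ 2.09.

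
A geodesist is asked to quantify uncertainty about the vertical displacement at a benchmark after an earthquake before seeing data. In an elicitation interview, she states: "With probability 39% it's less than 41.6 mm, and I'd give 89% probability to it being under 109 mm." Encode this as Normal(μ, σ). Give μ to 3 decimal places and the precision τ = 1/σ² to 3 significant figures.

The p-quantile of Normal(μ,σ) is μ + z_p·σ, with z_{0.39} = -0.2793 and z_{0.89} = 1.227.
Eliminate σ: μ = (z₂·x₁ − z₁·x₂)/(z₂ − z₁) = (1.227·41.6 − (-0.2793)·109)/1.506 = 54.102.
Then σ = (x₂ − x₁)/(z₂ − z₁) = (109 − 41.6)/1.506 = 44.759.
Precision τ = 1/σ² = 1/44.76² = 0.000499.

μ = 54.102, τ = 0.000499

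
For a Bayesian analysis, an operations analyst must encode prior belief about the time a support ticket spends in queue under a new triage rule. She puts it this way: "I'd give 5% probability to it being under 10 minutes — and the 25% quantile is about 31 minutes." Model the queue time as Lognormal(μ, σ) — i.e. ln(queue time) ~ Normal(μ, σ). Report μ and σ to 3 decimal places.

μ ≈ 4.220, σ ≈ 1.166

If T ~ Lognormal(μ,σ) then ln T ~ Normal(μ,σ), so the p-quantile of ln T is μ + z_p·σ.
ln(10) = 2.303 and ln(31) = 3.434; z_{0.05} = -1.645, z_{0.25} = -0.6745.
σ = (3.434 − 2.303)/(-0.6745 − (-1.645)) = 1.166.
μ = 2.303 − (-1.645)·1.166 = 4.220.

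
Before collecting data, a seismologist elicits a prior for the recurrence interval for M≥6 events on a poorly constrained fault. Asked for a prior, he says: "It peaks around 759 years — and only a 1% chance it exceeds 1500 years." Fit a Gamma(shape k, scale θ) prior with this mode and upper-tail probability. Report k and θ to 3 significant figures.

Gamma(k,θ) with k>1 has mode (k−1)θ, so θ = 759/(k−1).
Need P(X < 1500) = 0.99 with θ tied to k this way. Start at k = 2, θ = 759: P(X<1500) ≈ 0.588.
Too low — raise k to concentrate. Iterating converges to k ≈ 11.6.
Then θ = 759/(11.6−1) ≈ 71.6.

k ≈ 11.6, θ ≈ 71.6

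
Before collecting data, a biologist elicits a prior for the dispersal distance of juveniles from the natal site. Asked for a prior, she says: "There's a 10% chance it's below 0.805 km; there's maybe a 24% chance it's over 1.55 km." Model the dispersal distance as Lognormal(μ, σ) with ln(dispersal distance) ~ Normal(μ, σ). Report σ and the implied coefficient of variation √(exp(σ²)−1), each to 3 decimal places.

If T ~ Lognormal(μ,σ) then ln T ~ Normal(μ,σ), so the p-quantile of ln T is μ + z_p·σ.
ln(0.805) = -0.2169 and ln(1.55) = 0.4383; z_{0.1} = -1.282, z_{0.76} = 0.7063.
σ = (0.4383 − -0.2169)/(0.7063 − (-1.282)) = 0.330.
μ = -0.2169 − (-1.282)·0.330 = 0.205.
CV = √(exp(σ²)−1) = √(exp(0.1086)−1) = 0.339.

σ ≈ 0.330, CV ≈ 0.339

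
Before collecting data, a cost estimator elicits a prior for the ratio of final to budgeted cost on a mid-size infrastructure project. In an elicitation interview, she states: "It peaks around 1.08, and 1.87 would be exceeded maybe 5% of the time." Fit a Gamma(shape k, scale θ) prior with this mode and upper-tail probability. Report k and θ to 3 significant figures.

Gamma(k,θ) with k>1 has mode (k−1)θ, so θ = 1.08/(k−1).
Need P(X < 1.87) = 0.95 with θ tied to k this way. Start at k = 2, θ = 1.08: P(X<1.87) ≈ 0.516.
Too low — raise k to concentrate. Iterating converges to k ≈ 10.3.
Then θ = 1.08/(10.3−1) ≈ 0.117.

k ≈ 10.3, θ ≈ 0.117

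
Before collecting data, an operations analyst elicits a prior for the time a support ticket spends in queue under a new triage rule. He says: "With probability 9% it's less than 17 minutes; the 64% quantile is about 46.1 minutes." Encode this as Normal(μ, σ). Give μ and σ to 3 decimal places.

The p-quantile of Normal(μ,σ) is μ + z_p·σ, with z_{0.09} = -1.341 and z_{0.64} = 0.3585.
Eliminate σ: μ = (z₂·x₁ − z₁·x₂)/(z₂ − z₁) = (0.3585·17 − (-1.341)·46.1)/1.699 = 39.961.
Then σ = (x₂ − x₁)/(z₂ − z₁) = (46.1 − 17)/1.699 = 17.126.

μ = 39.961, σ = 17.126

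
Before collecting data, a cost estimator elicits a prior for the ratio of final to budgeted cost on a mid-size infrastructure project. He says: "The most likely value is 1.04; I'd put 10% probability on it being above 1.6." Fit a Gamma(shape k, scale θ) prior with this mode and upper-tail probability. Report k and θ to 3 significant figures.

Gamma(k,θ) with k>1 has mode (k−1)θ, so θ = 1.04/(k−1).
Need P(X < 1.6) = 0.9 with θ tied to k this way. Start at k = 2, θ = 1.04: P(X<1.6) ≈ 0.455.
Too low — raise k to concentrate. Iterating converges to k ≈ 11.1.
Then θ = 1.04/(11.1−1) ≈ 0.103.

k ≈ 11.1, θ ≈ 0.103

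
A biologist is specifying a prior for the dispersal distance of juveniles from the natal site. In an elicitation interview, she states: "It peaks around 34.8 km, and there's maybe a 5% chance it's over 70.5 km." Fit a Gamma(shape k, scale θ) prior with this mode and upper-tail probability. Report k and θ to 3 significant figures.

Gamma(k,θ) with k>1 has mode (k−1)θ, so θ = 34.8/(k−1).
Need P(X < 70.5) = 0.95 with θ tied to k this way. Start at k = 2, θ = 34.8: P(X<70.5) ≈ 0.601.
Too low — raise k to concentrate. Iterating converges to k ≈ 6.56.
Then θ = 34.8/(6.56−1) ≈ 6.26.

k ≈ 6.56, θ ≈ 6.26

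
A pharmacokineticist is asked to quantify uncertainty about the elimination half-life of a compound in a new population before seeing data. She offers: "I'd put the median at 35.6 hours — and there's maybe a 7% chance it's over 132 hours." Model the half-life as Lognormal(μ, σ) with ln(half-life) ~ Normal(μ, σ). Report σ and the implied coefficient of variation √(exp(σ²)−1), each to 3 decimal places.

σ ≈ 0.888, CV ≈ 1.095

If T ~ Lognormal(μ,σ) then ln T ~ Normal(μ,σ), so the p-quantile of ln T is μ + z_p·σ.
ln(35.6) = 3.572 and ln(132) = 4.883; z_{0.5} = 0, z_{0.93} = 1.476.
σ = (4.883 − 3.572)/(1.476 − (0)) = 0.888.
μ = 3.572 − (0)·0.888 = 3.572.
CV = √(exp(σ²)−1) = √(exp(0.7885)−1) = 1.095.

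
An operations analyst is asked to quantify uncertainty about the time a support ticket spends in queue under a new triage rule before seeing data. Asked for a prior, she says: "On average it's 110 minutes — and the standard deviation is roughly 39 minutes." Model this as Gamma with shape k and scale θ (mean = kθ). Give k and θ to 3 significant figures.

For Gamma(k, scale θ): mean = kθ, variance = kθ², so CV = 1/√k.
CV = SD/mean = 39/110 = 0.3545, hence k = 1/CV² = 7.96.
Then θ = mean/k = 110/7.96 = 13.8.

k ≈ 7.96, θ ≈ 13.8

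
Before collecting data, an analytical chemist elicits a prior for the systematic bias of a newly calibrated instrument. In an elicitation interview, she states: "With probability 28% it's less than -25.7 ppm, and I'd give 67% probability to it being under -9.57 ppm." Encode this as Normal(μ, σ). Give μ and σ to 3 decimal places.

The p-quantile of Normal(μ,σ) is μ + z_p·σ, with z_{0.28} = -0.5828 and z_{0.67} = 0.4399.
Eliminate σ: μ = (z₂·x₁ − z₁·x₂)/(z₂ − z₁) = (0.4399·-25.7 − (-0.5828)·-9.57)/1.023 = -16.508.
Then σ = (x₂ − x₁)/(z₂ − z₁) = (-9.57 − -25.7)/1.023 = 15.771.

μ = -16.508, σ = 15.771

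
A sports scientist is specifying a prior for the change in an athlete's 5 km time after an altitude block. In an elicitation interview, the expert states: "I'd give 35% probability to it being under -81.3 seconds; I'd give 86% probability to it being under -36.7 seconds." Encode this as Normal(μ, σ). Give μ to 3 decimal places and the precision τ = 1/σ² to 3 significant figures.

μ = -69.575, τ = 0.00108

The p-quantile of Normal(μ,σ) is μ + z_p·σ, with z_{0.35} = -0.3853 and z_{0.86} = 1.08.
Eliminate σ: μ = (z₂·x₁ − z₁·x₂)/(z₂ − z₁) = (1.08·-81.3 − (-0.3853)·-36.7)/1.466 = -69.575.
Then σ = (x₂ − x₁)/(z₂ − z₁) = (-36.7 − -81.3)/1.466 = 30.430.
Precision τ = 1/σ² = 1/30.43² = 0.00108.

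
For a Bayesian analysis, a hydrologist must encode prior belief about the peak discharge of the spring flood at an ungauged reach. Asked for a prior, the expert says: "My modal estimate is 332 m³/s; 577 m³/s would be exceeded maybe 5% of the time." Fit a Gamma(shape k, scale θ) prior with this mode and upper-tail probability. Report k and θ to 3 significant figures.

k ≈ 10.1, θ ≈ 36.3

Gamma(k,θ) with k>1 has mode (k−1)θ, so θ = 332/(k−1).
Need P(X < 577) = 0.95 with θ tied to k this way. Start at k = 2, θ = 332: P(X<577) ≈ 0.518.
Too low — raise k to concentrate. Iterating converges to k ≈ 10.1.
Then θ = 332/(10.1−1) ≈ 36.3.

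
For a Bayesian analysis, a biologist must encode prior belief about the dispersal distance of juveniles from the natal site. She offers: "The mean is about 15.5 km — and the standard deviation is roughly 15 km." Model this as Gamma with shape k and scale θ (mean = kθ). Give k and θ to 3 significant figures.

For Gamma(k, scale θ): mean = kθ, variance = kθ², so CV = 1/√k.
CV = SD/mean = 15/15.5 = 0.9677, hence k = 1/CV² = 1.07.
Then θ = mean/k = 15.5/1.07 = 14.5.

k ≈ 1.07, θ ≈ 14.5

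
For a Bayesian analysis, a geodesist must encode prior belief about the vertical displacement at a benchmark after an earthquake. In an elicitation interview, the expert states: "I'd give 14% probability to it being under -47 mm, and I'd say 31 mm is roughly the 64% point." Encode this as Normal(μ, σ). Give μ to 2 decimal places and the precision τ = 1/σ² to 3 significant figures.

μ = 11.57, τ = 0.00034

The p-quantile of Normal(μ,σ) is μ + z_p·σ, with z_{0.14} = -1.08 and z_{0.64} = 0.3585.
Eliminate σ: μ = (z₂·x₁ − z₁·x₂)/(z₂ − z₁) = (0.3585·-47 − (-1.08)·31)/1.439 = 11.57.
Then σ = (x₂ − x₁)/(z₂ − z₁) = (31 − -47)/1.439 = 54.21.
Precision τ = 1/σ² = 1/54.21² = 0.00034.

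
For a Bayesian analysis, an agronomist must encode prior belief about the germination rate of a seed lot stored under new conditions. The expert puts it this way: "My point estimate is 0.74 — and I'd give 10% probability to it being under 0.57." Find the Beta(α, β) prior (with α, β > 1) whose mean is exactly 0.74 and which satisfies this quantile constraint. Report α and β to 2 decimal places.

α ≈ 8.58, β ≈ 3.01

With mean 0.74 fixed, write α = 0.74s, β = 0.26s where s = α+β.
Need P(θ < 0.57) = 0.1 under Beta(0.74s, 0.26s). Normal approximation: (q−m)/√(m(1−m)/s) ≈ z_{0.1} = -1.28, so s ≈ 0.74·0.26·(-1.28)²/(0.57−0.74)² = 10.9.
At s = 10.9: P(θ<0.57) ≈ 0.106. Adjusting to match 0.1 gives s ≈ 11.59.
So α = 0.74·11.59 ≈ 8.58, β = 0.26·11.59 ≈ 3.01.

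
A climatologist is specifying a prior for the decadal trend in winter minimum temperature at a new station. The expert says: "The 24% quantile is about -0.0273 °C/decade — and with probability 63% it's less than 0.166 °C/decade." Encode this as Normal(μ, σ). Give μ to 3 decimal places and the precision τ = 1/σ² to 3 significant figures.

For Normal(μ,σ), the p-quantile is μ + z_p·σ. Here z_{0.24} = -0.7063, z_{0.63} = 0.3319.
So -0.0273 = μ − 0.7063σ and 0.166 = μ + 0.3319σ.
Subtracting: σ = (0.166 − -0.0273)/(0.3319 − (-0.7063)) = 0.186.
Then μ = -0.0273 − (-0.7063)·0.186 = 0.104.
Precision τ = 1/σ² = 1/0.1862² = 28.8.

μ = 0.104, τ = 28.8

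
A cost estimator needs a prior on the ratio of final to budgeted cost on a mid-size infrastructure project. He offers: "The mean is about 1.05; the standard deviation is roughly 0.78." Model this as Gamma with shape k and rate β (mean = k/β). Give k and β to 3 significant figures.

For Gamma(k, rate β): mean = k/β, variance = k/β², so CV = 1/√k.
CV = SD/mean = 0.78/1.05 = 0.7429, hence k = 1/CV² = 1.81.
Then β = k/mean = 1.81/1.05 = 1.73.

k ≈ 1.81, β ≈ 1.73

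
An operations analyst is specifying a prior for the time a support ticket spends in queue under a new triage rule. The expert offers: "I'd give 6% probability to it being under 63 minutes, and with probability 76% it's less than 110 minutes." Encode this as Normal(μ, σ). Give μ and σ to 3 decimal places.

For Normal(μ,σ), the p-quantile is μ + z_p·σ. Here z_{0.06} = -1.555, z_{0.76} = 0.7063.
So 63 = μ − 1.555σ and 110 = μ + 0.7063σ.
Subtracting: σ = (110 − 63)/(0.7063 − (-1.555)) = 20.787.
Then μ = 63 − (-1.555)·20.787 = 95.318.

μ = 95.318, σ = 20.787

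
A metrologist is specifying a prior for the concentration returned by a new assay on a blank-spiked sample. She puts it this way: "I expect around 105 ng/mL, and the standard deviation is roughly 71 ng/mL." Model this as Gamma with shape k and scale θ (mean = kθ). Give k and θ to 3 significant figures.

k ≈ 2.19, θ ≈ 48

For Gamma(k, scale θ): mean = kθ, variance = kθ², so CV = 1/√k.
CV = SD/mean = 71/105 = 0.6762, hence k = 1/CV² = 2.19.
Then θ = mean/k = 105/2.19 = 48.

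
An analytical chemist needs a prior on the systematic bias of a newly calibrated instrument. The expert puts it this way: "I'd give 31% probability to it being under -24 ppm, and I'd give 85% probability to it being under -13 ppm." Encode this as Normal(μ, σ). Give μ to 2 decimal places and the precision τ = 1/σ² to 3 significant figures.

The p-quantile of Normal(μ,σ) is μ + z_p·σ, with z_{0.31} = -0.4959 and z_{0.85} = 1.036.
Eliminate σ: μ = (z₂·x₁ − z₁·x₂)/(z₂ − z₁) = (1.036·-24 − (-0.4959)·-13)/1.532 = -20.44.
Then σ = (x₂ − x₁)/(z₂ − z₁) = (-13 − -24)/1.532 = 7.18.
Precision τ = 1/σ² = 1/7.179² = 0.0194.

μ = -20.44, τ = 0.0194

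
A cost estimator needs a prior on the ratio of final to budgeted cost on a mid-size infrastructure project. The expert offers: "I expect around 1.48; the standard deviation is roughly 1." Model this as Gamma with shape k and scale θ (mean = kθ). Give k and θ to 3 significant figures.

k ≈ 2.19, θ ≈ 0.676

For Gamma(k, scale θ): mean = kθ, variance = kθ², so CV = 1/√k.
CV = SD/mean = 1/1.48 = 0.6757, hence k = 1/CV² = 2.19.
Then θ = mean/k = 1.48/2.19 = 0.676.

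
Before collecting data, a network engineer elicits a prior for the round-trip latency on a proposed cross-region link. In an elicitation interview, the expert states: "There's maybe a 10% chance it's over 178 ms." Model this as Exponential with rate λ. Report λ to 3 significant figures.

λ ≈ 0.0129

P(T > 178.0) = e^(−λ·178.0) = 0.1, so λ = −ln(0.1)/178.0 = 0.0129.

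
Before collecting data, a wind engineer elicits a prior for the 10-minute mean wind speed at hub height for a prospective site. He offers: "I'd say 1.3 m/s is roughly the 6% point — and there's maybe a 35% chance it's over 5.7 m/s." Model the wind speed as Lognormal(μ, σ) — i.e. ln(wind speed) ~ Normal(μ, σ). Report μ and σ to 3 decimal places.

μ ≈ 1.447, σ ≈ 0.762

If T ~ Lognormal(μ,σ) then ln T ~ Normal(μ,σ), so the p-quantile of ln T is μ + z_p·σ.
ln(1.3) = 0.2624 and ln(5.7) = 1.74; z_{0.06} = -1.555, z_{0.65} = 0.3853.
σ = (1.74 − 0.2624)/(0.3853 − (-1.555)) = 0.762.
μ = 0.2624 − (-1.555)·0.762 = 1.447.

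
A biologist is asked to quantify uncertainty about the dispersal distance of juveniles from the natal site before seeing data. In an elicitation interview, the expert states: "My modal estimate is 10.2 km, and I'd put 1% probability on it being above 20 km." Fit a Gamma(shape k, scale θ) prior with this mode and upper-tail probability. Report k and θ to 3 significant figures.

Gamma(k,θ) with k>1 has mode (k−1)θ, so θ = 10.2/(k−1).
Need P(X < 20) = 0.99 with θ tied to k this way. Start at k = 2, θ = 10.2: P(X<20) ≈ 0.583.
Too low — raise k to concentrate. Iterating converges to k ≈ 11.9.
Then θ = 10.2/(11.9−1) ≈ 0.938.

k ≈ 11.9, θ ≈ 0.938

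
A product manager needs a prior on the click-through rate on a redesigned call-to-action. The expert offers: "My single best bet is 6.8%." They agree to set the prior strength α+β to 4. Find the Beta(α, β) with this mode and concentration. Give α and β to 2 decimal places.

For α,β > 1 the Beta mode is (α−1)/(α+β−2). With α+β = 4, the mode is (α−1)/2.
Set (α−1)/2 = 0.068 → α = 1 + 0.068·2 = 1.14.
β = 4 − α = 2.86.

α = 1.14, β = 2.86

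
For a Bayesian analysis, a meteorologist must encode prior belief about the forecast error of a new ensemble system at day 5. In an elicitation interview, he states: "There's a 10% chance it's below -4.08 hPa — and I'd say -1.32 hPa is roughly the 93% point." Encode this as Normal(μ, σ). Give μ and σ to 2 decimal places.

The p-quantile of Normal(μ,σ) is μ + z_p·σ, with z_{0.1} = -1.282 and z_{0.93} = 1.476.
Eliminate σ: μ = (z₂·x₁ − z₁·x₂)/(z₂ − z₁) = (1.476·-4.08 − (-1.282)·-1.32)/2.757 = -2.80.
Then σ = (x₂ − x₁)/(z₂ − z₁) = (-1.32 − -4.08)/2.757 = 1.00.

μ = -2.80, σ = 1.00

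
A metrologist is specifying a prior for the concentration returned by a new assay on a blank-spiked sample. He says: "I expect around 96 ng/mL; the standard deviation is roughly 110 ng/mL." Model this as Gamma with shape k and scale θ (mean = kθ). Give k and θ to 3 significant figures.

For Gamma(k, scale θ): mean = kθ, variance = kθ², so CV = 1/√k.
CV = SD/mean = 110/96 = 1.146, hence k = 1/CV² = 0.762.
Then θ = mean/k = 96/0.762 = 126.

k ≈ 0.762, θ ≈ 126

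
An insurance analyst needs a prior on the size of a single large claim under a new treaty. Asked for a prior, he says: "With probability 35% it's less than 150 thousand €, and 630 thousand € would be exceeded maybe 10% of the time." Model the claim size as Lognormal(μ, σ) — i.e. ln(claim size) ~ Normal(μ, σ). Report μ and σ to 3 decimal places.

If T ~ Lognormal(μ,σ) then ln T ~ Normal(μ,σ), so the p-quantile of ln T is μ + z_p·σ.
ln(150) = 5.011 and ln(630) = 6.446; z_{0.35} = -0.3853, z_{0.9} = 1.282.
σ = (6.446 − 5.011)/(1.282 − (-0.3853)) = 0.861.
μ = 5.011 − (-0.3853)·0.861 = 5.342.

μ ≈ 5.342, σ ≈ 0.861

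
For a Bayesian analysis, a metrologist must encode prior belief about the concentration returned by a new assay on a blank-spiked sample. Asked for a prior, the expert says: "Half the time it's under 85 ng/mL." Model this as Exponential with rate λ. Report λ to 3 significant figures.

λ ≈ 0.00815

Exponential median = ln 2 / λ, so λ = ln 2 / 85.0 = 0.00815.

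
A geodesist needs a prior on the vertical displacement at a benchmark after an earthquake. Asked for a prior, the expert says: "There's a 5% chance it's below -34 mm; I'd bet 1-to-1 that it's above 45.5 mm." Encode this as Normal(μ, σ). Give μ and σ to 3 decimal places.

μ = 45.500, σ = 48.333

The p-quantile of Normal(μ,σ) is μ + z_p·σ, with z_{0.05} = -1.645 and z_{0.5} = 0.
Eliminate σ: μ = (z₂·x₁ − z₁·x₂)/(z₂ − z₁) = (0·-34 − (-1.645)·45.5)/1.645 = 45.500.
Then σ = (x₂ − x₁)/(z₂ − z₁) = (45.5 − -34)/1.645 = 48.333.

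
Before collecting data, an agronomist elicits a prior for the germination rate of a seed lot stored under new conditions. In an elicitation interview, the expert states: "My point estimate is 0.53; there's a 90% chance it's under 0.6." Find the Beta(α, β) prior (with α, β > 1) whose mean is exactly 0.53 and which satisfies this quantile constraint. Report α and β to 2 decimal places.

With mean 0.53 fixed, write α = 0.53s, β = 0.47s where s = α+β.
Need P(θ < 0.6) = 0.9 under Beta(0.53s, 0.47s). Normal approximation: (q−m)/√(m(1−m)/s) ≈ z_{0.9} = 1.28, so s ≈ 0.53·0.47·(1.28)²/(0.6−0.53)² = 83.5.
At s = 83.5: P(θ<0.6) ≈ 0.901. Adjusting to match 0.9 gives s ≈ 82.79.
So α = 0.53·82.79 ≈ 43.88, β = 0.47·82.79 ≈ 38.91.

α ≈ 43.88, β ≈ 38.91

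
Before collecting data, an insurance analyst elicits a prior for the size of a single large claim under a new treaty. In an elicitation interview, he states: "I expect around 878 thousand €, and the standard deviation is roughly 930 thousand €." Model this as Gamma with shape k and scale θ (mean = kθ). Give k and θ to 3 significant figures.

k ≈ 0.891, θ ≈ 985

For Gamma(k, scale θ): mean = kθ, variance = kθ², so CV = 1/√k.
CV = SD/mean = 930/878 = 1.059, hence k = 1/CV² = 0.891.
Then θ = mean/k = 878/0.891 = 985.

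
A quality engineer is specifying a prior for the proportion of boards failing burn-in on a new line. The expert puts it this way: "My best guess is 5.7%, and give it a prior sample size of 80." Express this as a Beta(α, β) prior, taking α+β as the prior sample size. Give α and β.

Under the effective-sample-size interpretation, Beta(α, β) has prior mean α/(α+β) and prior sample size α+β.
So α+β = 80 and α/(α+β) = 0.057, giving α = 0.057·80 = 4.56 and β = 80 − 4.56 = 75.44.

α = 4.56, β = 75.44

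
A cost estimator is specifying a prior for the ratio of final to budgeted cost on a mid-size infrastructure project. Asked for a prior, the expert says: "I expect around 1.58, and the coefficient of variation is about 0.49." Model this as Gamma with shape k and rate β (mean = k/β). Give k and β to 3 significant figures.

For Gamma(k, rate β): mean = k/β, variance = k/β², so CV = 1/√k.
CV = 0.49, hence k = 1/CV² = 4.16.
Then β = k/mean = 4.16/1.58 = 2.64.

k ≈ 4.16, β ≈ 2.64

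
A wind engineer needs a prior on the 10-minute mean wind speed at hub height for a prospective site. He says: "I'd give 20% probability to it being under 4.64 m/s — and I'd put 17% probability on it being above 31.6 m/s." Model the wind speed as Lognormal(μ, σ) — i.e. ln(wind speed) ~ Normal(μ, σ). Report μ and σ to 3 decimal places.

If T ~ Lognormal(μ,σ) then ln T ~ Normal(μ,σ), so the p-quantile of ln T is μ + z_p·σ.
ln(4.64) = 1.535 and ln(31.6) = 3.453; z_{0.2} = -0.8416, z_{0.83} = 0.9542.
σ = (3.453 − 1.535)/(0.9542 − (-0.8416)) = 1.068.
μ = 1.535 − (-0.8416)·1.068 = 2.434.

μ ≈ 2.434, σ ≈ 1.068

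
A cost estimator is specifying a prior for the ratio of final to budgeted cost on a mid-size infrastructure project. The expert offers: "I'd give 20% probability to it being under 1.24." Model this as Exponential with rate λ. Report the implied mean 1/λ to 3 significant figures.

mean ≈ 5.56

P(T < 1.24) = 1 − e^(−λ·1.24) = 0.2, so λ = −ln(1−0.2)/1.24 = −ln(0.8)/1.24 = 0.18.
Mean = 1/λ = 5.56.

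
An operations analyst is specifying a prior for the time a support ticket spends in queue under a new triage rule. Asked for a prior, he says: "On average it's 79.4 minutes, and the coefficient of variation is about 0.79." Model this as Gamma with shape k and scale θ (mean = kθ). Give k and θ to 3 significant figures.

For Gamma(k, scale θ): mean = kθ, variance = kθ², so CV = 1/√k.
CV = 0.79, hence k = 1/CV² = 1.6.
Then θ = mean/k = 79.4/1.6 = 49.6.

k ≈ 1.6, θ ≈ 49.6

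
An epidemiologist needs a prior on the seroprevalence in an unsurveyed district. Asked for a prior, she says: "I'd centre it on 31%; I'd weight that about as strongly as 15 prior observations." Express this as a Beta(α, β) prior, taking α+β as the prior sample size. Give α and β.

α = 4.65, β = 10.35

Under the effective-sample-size interpretation, Beta(α, β) has prior mean α/(α+β) and prior sample size α+β.
So α+β = 15 and α/(α+β) = 0.31, giving α = 0.31·15 = 4.65 and β = 15 − 4.65 = 10.35.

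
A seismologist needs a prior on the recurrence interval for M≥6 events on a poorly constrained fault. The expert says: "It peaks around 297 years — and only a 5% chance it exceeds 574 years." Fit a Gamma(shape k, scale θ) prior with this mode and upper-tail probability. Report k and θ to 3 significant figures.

k ≈ 7.4, θ ≈ 46.4

Gamma(k,θ) with k>1 has mode (k−1)θ, so θ = 297/(k−1).
Need P(X < 574) = 0.95 with θ tied to k this way. Start at k = 2, θ = 297: P(X<574) ≈ 0.575.
Too low — raise k to concentrate. Iterating converges to k ≈ 7.4.
Then θ = 297/(7.4−1) ≈ 46.4.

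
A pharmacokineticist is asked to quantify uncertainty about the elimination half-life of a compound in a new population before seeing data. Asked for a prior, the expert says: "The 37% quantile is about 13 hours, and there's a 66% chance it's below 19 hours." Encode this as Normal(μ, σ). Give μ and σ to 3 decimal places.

The p-quantile of Normal(μ,σ) is μ + z_p·σ, with z_{0.37} = -0.3319 and z_{0.66} = 0.4125.
Eliminate σ: μ = (z₂·x₁ − z₁·x₂)/(z₂ − z₁) = (0.4125·13 − (-0.3319)·19)/0.7443 = 15.675.
Then σ = (x₂ − x₁)/(z₂ − z₁) = (19 − 13)/0.7443 = 8.061.

μ = 15.675, σ = 8.061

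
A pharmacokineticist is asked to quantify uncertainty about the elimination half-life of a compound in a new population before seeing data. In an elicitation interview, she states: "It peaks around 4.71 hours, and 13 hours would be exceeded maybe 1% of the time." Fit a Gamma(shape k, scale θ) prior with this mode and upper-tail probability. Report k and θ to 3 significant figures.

k ≈ 5.45, θ ≈ 1.06

Gamma(k,θ) with k>1 has mode (k−1)θ, so θ = 4.71/(k−1).
Need P(X < 13) = 0.99 with θ tied to k this way. Start at k = 2, θ = 4.71: P(X<13) ≈ 0.762.
Too low — raise k to concentrate. Iterating converges to k ≈ 5.45.
Then θ = 4.71/(5.45−1) ≈ 1.06.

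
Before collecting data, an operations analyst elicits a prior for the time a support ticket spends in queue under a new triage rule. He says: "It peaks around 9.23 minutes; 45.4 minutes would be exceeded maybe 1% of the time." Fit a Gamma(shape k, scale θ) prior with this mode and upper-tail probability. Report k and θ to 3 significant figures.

Gamma(k,θ) with k>1 has mode (k−1)θ, so θ = 9.23/(k−1).
Need P(X < 45.4) = 0.99 with θ tied to k this way. Start at k = 2, θ = 9.23: P(X<45.4) ≈ 0.957.
Too low — raise k to concentrate. Iterating converges to k ≈ 2.55.
Then θ = 9.23/(2.55−1) ≈ 5.95.

k ≈ 2.55, θ ≈ 5.95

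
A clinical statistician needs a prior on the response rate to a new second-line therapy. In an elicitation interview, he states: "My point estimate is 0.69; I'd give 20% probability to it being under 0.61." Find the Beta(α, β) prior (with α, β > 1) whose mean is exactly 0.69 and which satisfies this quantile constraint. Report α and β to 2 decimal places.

With mean 0.69 fixed, write α = 0.69s, β = 0.31s where s = α+β.
Need P(θ < 0.61) = 0.2 under Beta(0.69s, 0.31s). Normal approximation: (q−m)/√(m(1−m)/s) ≈ z_{0.2} = -0.842, so s ≈ 0.69·0.31·(-0.842)²/(0.61−0.69)² = 23.7.
At s = 23.7: P(θ<0.61) ≈ 0.196. Adjusting to match 0.2 gives s ≈ 22.69.
So α = 0.69·22.69 ≈ 15.65, β = 0.31·22.69 ≈ 7.03.

α ≈ 15.65, β ≈ 7.03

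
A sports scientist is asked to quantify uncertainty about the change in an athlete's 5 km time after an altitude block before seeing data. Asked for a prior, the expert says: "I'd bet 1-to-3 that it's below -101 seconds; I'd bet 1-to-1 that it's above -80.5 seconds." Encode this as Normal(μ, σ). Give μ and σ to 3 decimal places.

For Normal(μ,σ), the p-quantile is μ + z_p·σ. Here z_{0.25} = -0.6745, z_{0.5} = 0.
So -101 = μ − 0.6745σ and -80.5 = μ + 0σ.
Subtracting: σ = (-80.5 − -101)/(0 − (-0.6745)) = 30.393.
Then μ = -101 − (-0.6745)·30.393 = -80.500.

μ = -80.500, σ = 30.393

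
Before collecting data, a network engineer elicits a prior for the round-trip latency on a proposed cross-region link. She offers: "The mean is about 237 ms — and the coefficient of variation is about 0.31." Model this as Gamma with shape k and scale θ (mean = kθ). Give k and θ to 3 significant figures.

For Gamma(k, scale θ): mean = kθ, variance = kθ², so CV = 1/√k.
CV = 0.31, hence k = 1/CV² = 10.4.
Then θ = mean/k = 237/10.4 = 22.8.

k ≈ 10.4, θ ≈ 22.8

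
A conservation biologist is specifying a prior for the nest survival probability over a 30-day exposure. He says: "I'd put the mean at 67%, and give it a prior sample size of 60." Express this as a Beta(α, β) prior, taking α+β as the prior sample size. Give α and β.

α = 40.2, β = 19.8

Under the effective-sample-size interpretation, Beta(α, β) has prior mean α/(α+β) and prior sample size α+β.
So α+β = 60 and α/(α+β) = 0.67, giving α = 0.67·60 = 40.2 and β = 60 − 40.2 = 19.8.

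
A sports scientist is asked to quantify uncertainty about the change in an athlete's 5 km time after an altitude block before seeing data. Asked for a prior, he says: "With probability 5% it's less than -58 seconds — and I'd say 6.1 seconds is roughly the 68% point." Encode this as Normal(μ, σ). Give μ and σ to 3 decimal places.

μ = -8.091, σ = 30.342

The p-quantile of Normal(μ,σ) is μ + z_p·σ, with z_{0.05} = -1.645 and z_{0.68} = 0.4677.
Eliminate σ: μ = (z₂·x₁ − z₁·x₂)/(z₂ − z₁) = (0.4677·-58 − (-1.645)·6.1)/2.113 = -8.091.
Then σ = (x₂ − x₁)/(z₂ − z₁) = (6.1 − -58)/2.113 = 30.342.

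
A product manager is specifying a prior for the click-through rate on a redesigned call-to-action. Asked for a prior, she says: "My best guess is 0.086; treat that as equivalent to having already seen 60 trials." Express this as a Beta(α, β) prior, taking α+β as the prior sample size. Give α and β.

α = 5.16, β = 54.84

Under the effective-sample-size interpretation, Beta(α, β) has prior mean α/(α+β) and prior sample size α+β.
So α+β = 60 and α/(α+β) = 0.086, giving α = 0.086·60 = 5.16 and β = 60 − 5.16 = 54.84.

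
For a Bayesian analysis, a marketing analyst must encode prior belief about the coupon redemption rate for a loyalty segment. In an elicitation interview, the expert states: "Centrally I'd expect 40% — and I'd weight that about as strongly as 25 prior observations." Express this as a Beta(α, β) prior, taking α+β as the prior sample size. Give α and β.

Under the effective-sample-size interpretation, Beta(α, β) has prior mean α/(α+β) and prior sample size α+β.
So α+β = 25 and α/(α+β) = 0.4, giving α = 0.4·25 = 10 and β = 25 − 10 = 15.

α = 10, β = 15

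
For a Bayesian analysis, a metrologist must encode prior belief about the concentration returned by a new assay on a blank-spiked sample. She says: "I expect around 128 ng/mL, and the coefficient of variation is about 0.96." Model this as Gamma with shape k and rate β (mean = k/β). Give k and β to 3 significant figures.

For Gamma(k, rate β): mean = k/β, variance = k/β², so CV = 1/√k.
CV = 0.96, hence k = 1/CV² = 1.09.
Then β = k/mean = 1.09/128 = 0.00848.

k ≈ 1.09, β ≈ 0.00848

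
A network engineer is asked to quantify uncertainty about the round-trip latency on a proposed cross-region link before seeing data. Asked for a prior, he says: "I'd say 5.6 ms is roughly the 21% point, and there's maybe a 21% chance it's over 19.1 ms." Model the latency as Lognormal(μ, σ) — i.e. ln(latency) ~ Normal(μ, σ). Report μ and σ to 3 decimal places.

If T ~ Lognormal(μ,σ) then ln T ~ Normal(μ,σ), so the p-quantile of ln T is μ + z_p·σ.
ln(5.6) = 1.723 and ln(19.1) = 2.95; z_{0.21} = -0.8064, z_{0.79} = 0.8064.
σ = (2.95 − 1.723)/(0.8064 − (-0.8064)) = 0.761.
μ = 1.723 − (-0.8064)·0.761 = 2.336.

μ ≈ 2.336, σ ≈ 0.761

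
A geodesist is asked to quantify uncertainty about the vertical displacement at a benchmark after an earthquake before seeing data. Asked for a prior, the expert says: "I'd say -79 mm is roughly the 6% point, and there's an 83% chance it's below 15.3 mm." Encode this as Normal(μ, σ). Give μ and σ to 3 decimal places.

μ = -20.563, σ = 37.586

For Normal(μ,σ), the p-quantile is μ + z_p·σ. Here z_{0.06} = -1.555, z_{0.83} = 0.9542.
So -79 = μ − 1.555σ and 15.3 = μ + 0.9542σ.
Subtracting: σ = (15.3 − -79)/(0.9542 − (-1.555)) = 37.586.
Then μ = -79 − (-1.555)·37.586 = -20.563.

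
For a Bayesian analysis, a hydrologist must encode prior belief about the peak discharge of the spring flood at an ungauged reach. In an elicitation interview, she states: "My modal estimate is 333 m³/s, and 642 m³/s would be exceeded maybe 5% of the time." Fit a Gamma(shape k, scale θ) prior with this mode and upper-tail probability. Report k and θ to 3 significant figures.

Gamma(k,θ) with k>1 has mode (k−1)θ, so θ = 333/(k−1).
Need P(X < 642) = 0.95 with θ tied to k this way. Start at k = 2, θ = 333: P(X<642) ≈ 0.574.
Too low — raise k to concentrate. Iterating converges to k ≈ 7.45.
Then θ = 333/(7.45−1) ≈ 51.7.

k ≈ 7.45, θ ≈ 51.7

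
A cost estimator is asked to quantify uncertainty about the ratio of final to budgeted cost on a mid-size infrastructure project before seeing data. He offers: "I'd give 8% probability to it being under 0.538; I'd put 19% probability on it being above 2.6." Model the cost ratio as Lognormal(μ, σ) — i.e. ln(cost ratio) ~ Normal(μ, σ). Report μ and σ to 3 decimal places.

If T ~ Lognormal(μ,σ) then ln T ~ Normal(μ,σ), so the p-quantile of ln T is μ + z_p·σ.
ln(0.538) = -0.6199 and ln(2.6) = 0.9555; z_{0.08} = -1.405, z_{0.81} = 0.8779.
σ = (0.9555 − -0.6199)/(0.8779 − (-1.405)) = 0.690.
μ = -0.6199 − (-1.405)·0.690 = 0.350.

μ ≈ 0.350, σ ≈ 0.690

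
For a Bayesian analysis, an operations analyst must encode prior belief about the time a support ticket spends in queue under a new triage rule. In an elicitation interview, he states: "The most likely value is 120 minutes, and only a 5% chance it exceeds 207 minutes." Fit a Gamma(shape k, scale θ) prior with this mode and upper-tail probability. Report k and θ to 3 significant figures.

k ≈ 10.4, θ ≈ 12.8

Gamma(k,θ) with k>1 has mode (k−1)θ, so θ = 120/(k−1).
Need P(X < 207) = 0.95 with θ tied to k this way. Start at k = 2, θ = 120: P(X<207) ≈ 0.514.
Too low — raise k to concentrate. Iterating converges to k ≈ 10.4.
Then θ = 120/(10.4−1) ≈ 12.8.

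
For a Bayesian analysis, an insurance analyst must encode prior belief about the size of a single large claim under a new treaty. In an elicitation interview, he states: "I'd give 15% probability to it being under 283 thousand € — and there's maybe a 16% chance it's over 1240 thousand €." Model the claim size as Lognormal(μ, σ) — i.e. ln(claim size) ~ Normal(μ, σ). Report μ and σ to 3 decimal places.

μ ≈ 6.399, σ ≈ 0.727

If T ~ Lognormal(μ,σ) then ln T ~ Normal(μ,σ), so the p-quantile of ln T is μ + z_p·σ.
ln(283) = 5.645 and ln(1240) = 7.123; z_{0.15} = -1.036, z_{0.84} = 0.9945.
σ = (7.123 − 5.645)/(0.9945 − (-1.036)) = 0.727.
μ = 5.645 − (-1.036)·0.727 = 6.399.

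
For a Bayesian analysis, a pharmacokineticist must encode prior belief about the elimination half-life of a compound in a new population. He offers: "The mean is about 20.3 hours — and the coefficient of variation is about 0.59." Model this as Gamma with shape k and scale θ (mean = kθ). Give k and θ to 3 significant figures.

For Gamma(k, scale θ): mean = kθ, variance = kθ², so CV = 1/√k.
CV = 0.59, hence k = 1/CV² = 2.87.
Then θ = mean/k = 20.3/2.87 = 7.07.

k ≈ 2.87, θ ≈ 7.07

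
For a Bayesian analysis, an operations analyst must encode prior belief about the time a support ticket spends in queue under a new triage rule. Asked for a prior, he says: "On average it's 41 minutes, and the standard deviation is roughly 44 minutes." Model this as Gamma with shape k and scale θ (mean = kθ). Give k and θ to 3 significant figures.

For Gamma(k, scale θ): mean = kθ, variance = kθ², so CV = 1/√k.
CV = SD/mean = 44/41 = 1.073, hence k = 1/CV² = 0.868.
Then θ = mean/k = 41/0.868 = 47.2.

k ≈ 0.868, θ ≈ 47.2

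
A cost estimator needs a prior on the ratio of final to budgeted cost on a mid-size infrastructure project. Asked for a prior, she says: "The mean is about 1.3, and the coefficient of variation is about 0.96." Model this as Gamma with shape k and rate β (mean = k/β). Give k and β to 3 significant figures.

k ≈ 1.09, β ≈ 0.835

For Gamma(k, rate β): mean = k/β, variance = k/β², so CV = 1/√k.
CV = 0.96, hence k = 1/CV² = 1.09.
Then β = k/mean = 1.09/1.3 = 0.835.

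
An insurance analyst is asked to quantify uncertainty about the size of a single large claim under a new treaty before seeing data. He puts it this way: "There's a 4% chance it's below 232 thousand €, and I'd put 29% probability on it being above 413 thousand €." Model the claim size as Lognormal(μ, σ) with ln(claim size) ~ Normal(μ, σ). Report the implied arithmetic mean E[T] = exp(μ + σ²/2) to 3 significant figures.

If T ~ Lognormal(μ,σ) then ln T ~ Normal(μ,σ), so the p-quantile of ln T is μ + z_p·σ.
ln(232) = 5.447 and ln(413) = 6.023; z_{0.04} = -1.751, z_{0.71} = 0.5534.
σ = (6.023 − 5.447)/(0.5534 − (-1.751)) = 0.250.
μ = 5.447 − (-1.751)·0.250 = 5.885.
E[T] = exp(μ + σ²/2) = exp(5.885 + 0.0313) = 371 thousand €.

E[T] ≈ 371 thousand €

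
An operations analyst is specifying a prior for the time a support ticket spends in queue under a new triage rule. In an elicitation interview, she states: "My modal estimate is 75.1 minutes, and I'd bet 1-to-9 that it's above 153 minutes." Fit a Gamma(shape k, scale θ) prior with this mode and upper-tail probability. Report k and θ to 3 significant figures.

Gamma(k,θ) with k>1 has mode (k−1)θ, so θ = 75.1/(k−1).
Need P(X < 153) = 0.9 with θ tied to k this way. Start at k = 2, θ = 75.1: P(X<153) ≈ 0.604.
Too low — raise k to concentrate. Iterating converges to k ≈ 4.79.
Then θ = 75.1/(4.79−1) ≈ 19.8.

k ≈ 4.79, θ ≈ 19.8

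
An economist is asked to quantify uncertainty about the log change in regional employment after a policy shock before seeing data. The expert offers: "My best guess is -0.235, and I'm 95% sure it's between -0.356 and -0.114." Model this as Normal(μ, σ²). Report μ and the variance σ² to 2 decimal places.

A symmetric 95% interval runs μ ± z·σ with z = 1.96.
Half-width = 0.121, so σ = 0.121/1.96 = 0.062 and σ² = 0.00.
μ is the stated best guess, -0.23.

μ = -0.23, σ² = 0.00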